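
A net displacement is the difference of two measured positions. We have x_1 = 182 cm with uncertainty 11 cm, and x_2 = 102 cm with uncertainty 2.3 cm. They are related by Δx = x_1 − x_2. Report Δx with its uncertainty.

80.0 ± 11.2 cm

Each term contributes (cᵢ δxᵢ)² to (δΔx)²:
  (δx_1)² = 121;  (δx_2)² = 5.29
δΔx = √(126) = 11.2 cm
Δx = 80.0 cm.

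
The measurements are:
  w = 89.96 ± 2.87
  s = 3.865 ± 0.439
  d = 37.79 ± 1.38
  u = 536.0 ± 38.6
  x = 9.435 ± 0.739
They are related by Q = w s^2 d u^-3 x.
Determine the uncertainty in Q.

0.00102

Since Q is a product/quotient, work with relative uncertainties:
  (1·δw/w)² = (1×0.0319)² = 0.00102;  (2·δs/s)² = (2×0.114)² = 0.0516;  (1·δd/d)² = (1×0.0365)² = 0.00133;  (-3·δu/u)² = (-3×0.0720)² = 0.0467;  (1·δx/x)² = (1×0.0783)² = 0.00613
δQ/Q = √(0.107) = 0.327
Q = 0.003112, so δQ = 0.327 × 0.003112 = 0.00102.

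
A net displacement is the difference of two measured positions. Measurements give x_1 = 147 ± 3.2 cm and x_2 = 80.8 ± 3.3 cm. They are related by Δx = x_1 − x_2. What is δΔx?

For a sum/difference, combine absolute errors in quadrature:
  (δx_1)² = 10.2;  (δx_2)² = 10.9
δΔx = √(21.1) = 4.60 cm

4.60 cm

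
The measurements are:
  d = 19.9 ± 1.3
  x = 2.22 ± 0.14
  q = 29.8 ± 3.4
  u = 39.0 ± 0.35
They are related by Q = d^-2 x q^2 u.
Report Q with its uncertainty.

194 ± 52.5

Each factor contributes (exponent × relative error)² to (δQ/Q)²:
  (-2·δd/d)² = (-2×0.0653)² = 0.0171;  (1·δx/x)² = (1×0.0631)² = 0.00398;  (2·δq/q)² = (2×0.114)² = 0.0521;  (1·δu/u)² = (1×0.00897)² = 8.05e-05
δQ/Q = √(0.0732) = 0.271
Q = 194, so δQ = 0.271 × 194 = 52.5.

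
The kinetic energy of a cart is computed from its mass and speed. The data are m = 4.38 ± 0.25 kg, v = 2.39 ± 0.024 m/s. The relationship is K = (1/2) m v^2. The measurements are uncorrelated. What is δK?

0.757 J

Products/powers → add relative errors in quadrature, weighted by exponent:
  (1·δm/m)² = (1×0.0571)² = 0.00326;  (2·δv/v)² = (2×0.0100)² = 0.000403
δK/K = √(0.00366) = 0.0605
K = 12.5 J, so δK = 0.0605 × 12.5 = 0.757 J.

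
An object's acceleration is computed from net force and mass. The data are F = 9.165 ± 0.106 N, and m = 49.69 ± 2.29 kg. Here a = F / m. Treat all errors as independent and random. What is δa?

Each factor contributes (exponent × relative error)² to (δa/a)²:
  (1·δF/F)² = (1×0.0116)² = 0.000134;  (-1·δm/m)² = (-1×0.0461)² = 0.00212
δa/a = √(0.00226) = 0.0475
a = 0.1844 m/s^2, so δa = 0.0475 × 0.1844 = 0.00876 m/s^2.

0.00876 m/s^2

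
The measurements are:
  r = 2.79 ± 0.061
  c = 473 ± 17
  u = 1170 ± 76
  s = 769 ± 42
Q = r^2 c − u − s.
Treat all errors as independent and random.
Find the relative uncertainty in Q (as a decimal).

Let p = r^2·c = 3680. δp/p = √((2·δr/r)² + (1·δc/c)²) = √(0.00191 + 0.00129) = 0.0566, so δp = 208.
Q = p − u − s: δQ = √(δp² + δu² + δs²) = √(43400 + 5780 + 1760) = 226
Q = 1740, so δQ/Q = 226/1740 = 0.130.

0.130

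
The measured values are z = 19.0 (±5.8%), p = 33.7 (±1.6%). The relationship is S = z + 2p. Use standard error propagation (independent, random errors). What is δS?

1.54

Sums and differences: (δS)² = Σ (cᵢ δxᵢ)².
  (δz)² = 1.21;  (2·δp)² = 1.16
δS = √(2.38) = 1.54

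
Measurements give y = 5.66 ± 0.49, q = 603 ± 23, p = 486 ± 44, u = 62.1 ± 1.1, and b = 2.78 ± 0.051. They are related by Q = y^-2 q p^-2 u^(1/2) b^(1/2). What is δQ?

Each factor contributes (exponent × relative error)² to (δQ/Q)²:
  (-2·δy/y)² = (-2×0.0866)² = 0.0300;  (1·δq/q)² = (1×0.0381)² = 0.00145;  (-2·δp/p)² = (-2×0.0905)² = 0.0328;  (½·δu/u)² = (0.5×0.0177)² = 7.84e-05;  (½·δb/b)² = (0.5×0.0183)² = 8.41e-05
δQ/Q = √(0.0644) = 0.254
Q = 0.00105, so δQ = 0.254 × 0.00105 = 0.000266.

0.000266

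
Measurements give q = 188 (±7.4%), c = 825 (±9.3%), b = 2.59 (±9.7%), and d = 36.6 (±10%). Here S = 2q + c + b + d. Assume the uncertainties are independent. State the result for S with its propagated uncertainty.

1240 ± 81.7

Absolute uncertainties add in quadrature for a linear combination:
  (2·δq)² = 774;  (δc)² = 5890;  (δb)² = 0.0631;  (δd)² = 13.4
δS = √(6670) = 81.7
S = 1240.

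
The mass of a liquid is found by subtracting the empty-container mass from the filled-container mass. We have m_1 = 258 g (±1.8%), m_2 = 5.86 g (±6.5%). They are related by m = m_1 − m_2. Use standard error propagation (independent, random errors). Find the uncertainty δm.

Each term contributes (cᵢ δxᵢ)² to (δm)²:
  (δm_1)² = 21.6;  (δm_2)² = 0.145
δm = √(21.7) = 4.66 g

4.66 g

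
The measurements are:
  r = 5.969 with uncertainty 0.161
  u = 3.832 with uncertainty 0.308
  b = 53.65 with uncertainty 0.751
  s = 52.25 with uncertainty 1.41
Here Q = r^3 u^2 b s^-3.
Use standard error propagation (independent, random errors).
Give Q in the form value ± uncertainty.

1.175 ± 0.232

Products/powers → add relative errors in quadrature, weighted by exponent:
  (3·δr/r)² = (3×0.0270)² = 0.00655;  (2·δu/u)² = (2×0.0804)² = 0.0258;  (1·δb/b)² = (1×0.0140)² = 0.000196;  (-3·δs/s)² = (-3×0.0270)² = 0.00655
δQ/Q = √(0.0391) = 0.198
Q = 1.175, so δQ = 0.198 × 1.175 = 0.232.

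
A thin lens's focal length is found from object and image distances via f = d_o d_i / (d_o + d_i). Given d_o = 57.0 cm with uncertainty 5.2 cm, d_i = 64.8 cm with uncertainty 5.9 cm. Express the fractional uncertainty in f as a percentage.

6.46%

∂f/∂d_o = (d_i/(d_o+d_i))² = 0.283;  ∂f/∂d_i = (d_o/(d_o+d_i))² = 0.219
δf = √((∂f/∂d_o · δd_o)² + (∂f/∂d_i · δd_i)²) = √(2.17 + 1.67) = 1.96 cm
f = 30.3 cm, so δf/f = 1.96/30.3 = 0.0646.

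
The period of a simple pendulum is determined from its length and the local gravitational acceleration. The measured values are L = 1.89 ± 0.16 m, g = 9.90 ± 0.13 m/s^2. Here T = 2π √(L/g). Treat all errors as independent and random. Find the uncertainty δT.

0.118 s

T is a product of powers, so relative uncertainties combine in quadrature:
  (½·δL/L)² = (0.5×0.0847)² = 0.00179;  (−½·δg/g)² = (-0.5×0.0131)² = 4.31e-05
δT/T = √(0.00183) = 0.0428
T = 2.75 s, so δT = 0.0428 × 2.75 = 0.118 s.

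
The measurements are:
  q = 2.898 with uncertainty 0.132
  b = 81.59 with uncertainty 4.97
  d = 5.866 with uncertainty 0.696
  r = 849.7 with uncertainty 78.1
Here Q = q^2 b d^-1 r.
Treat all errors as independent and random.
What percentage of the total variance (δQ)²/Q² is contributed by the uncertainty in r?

(δQ/Q)² = (2·δq/q)² + (1·δb/b)² + (-1·δd/d)² + (1·δr/r)²
  q term: (2×0.0455)² = 0.00830
  b term: (1×0.0609)² = 0.00371
  d term: (-1×0.119)² = 0.0141
  r term: (1×0.0919)² = 0.00845
Total = 0.0345. Share from r = 0.00845/0.0345 = 0.245.

24.5%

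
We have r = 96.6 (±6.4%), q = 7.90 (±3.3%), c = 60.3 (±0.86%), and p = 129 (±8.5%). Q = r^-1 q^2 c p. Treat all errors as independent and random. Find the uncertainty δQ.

631

Products/powers → add relative errors in quadrature, weighted by exponent:
  (-1·δr/r)² = (-1×0.0640)² = 0.00410;  (2·δq/q)² = (2×0.0330)² = 0.00436;  (1·δc/c)² = (1×0.00860)² = 7.4e-05;  (1·δp/p)² = (1×0.0850)² = 0.00723
δQ/Q = √(0.0158) = 0.126
Q = 5030, so δQ = 0.126 × 5030 = 631.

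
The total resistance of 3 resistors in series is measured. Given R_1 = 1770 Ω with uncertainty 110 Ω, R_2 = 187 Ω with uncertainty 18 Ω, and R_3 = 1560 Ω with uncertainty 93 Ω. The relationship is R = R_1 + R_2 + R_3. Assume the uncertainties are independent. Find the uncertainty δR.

145 Ω

Each term contributes (cᵢ δxᵢ)² to (δR)²:
  (δR_1)² = 12100;  (δR_2)² = 324;  (δR_3)² = 8650
δR = √(21100) = 145 Ω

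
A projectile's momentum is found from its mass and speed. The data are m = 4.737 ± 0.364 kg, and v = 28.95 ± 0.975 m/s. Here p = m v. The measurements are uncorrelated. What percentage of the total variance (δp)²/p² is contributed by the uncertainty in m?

83.9%

(δp/p)² = (1·δm/m)² + (1·δv/v)²
  m term: (1×0.0768)² = 0.00590
  v term: (1×0.0337)² = 0.00113
Total = 0.00704. Share from m = 0.00590/0.00704 = 0.839.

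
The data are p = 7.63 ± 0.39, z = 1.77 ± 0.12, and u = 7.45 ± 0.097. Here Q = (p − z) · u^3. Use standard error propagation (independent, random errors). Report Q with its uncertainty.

Let w = p − z = 5.86. δw = √(δp² + δz²) = √(0.152 + 0.0144) = 0.408, so δw/w = 0.0696.
Q is then a monomial in w, u:
δQ/Q = √((δw/w)² + (3·δu/u)²) = √(0.00485 + 0.00153) = 0.0798
Q = 2420, so δQ = 0.0798 × 2420 = 193.

2420 ± 193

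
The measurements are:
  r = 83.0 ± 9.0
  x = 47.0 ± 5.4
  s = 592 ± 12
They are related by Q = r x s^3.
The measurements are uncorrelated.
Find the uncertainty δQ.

Relative error in a monomial: (δQ/Q)² = Σ (nᵢ · δxᵢ/xᵢ)².
  (1·δr/r)² = (1×0.108)² = 0.0118;  (1·δx/x)² = (1×0.115)² = 0.0132;  (3·δs/s)² = (3×0.0203)² = 0.00370
δQ/Q = √(0.0287) = 0.169
Q = 8.09e+11, so δQ = 0.169 × 8.09e+11 = 1.37e+11.

1.37e+11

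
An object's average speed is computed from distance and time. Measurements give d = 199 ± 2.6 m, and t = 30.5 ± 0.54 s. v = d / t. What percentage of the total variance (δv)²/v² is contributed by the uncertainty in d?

(δv/v)² = (1·δd/d)² + (-1·δt/t)²
  d term: (1×0.0131)² = 0.000171
  t term: (-1×0.0177)² = 0.000313
Total = 0.000484. Share from d = 0.000171/0.000484 = 0.353.

35.3%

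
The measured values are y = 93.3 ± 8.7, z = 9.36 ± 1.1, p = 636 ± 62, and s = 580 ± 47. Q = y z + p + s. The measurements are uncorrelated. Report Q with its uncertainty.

Let w = y·z = 873. δw/w = √((1·δy/y)² + (1·δz/z)²) = √(0.00870 + 0.0138) = 0.150, so δw = 131.
Q = w + p + s: δQ = √(δw² + δp² + δs²) = √(17200 + 3840 + 2210) = 152
Q = 2090.

2090 ± 152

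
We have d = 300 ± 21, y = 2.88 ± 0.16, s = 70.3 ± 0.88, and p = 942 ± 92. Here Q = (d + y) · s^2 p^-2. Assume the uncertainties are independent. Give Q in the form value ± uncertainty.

1.69 ± 0.352

Let u = d + y = 303. δu = √(δd² + δy²) = √(441 + 0.0256) = 21.0, so δu/u = 0.0693.
Q is then a monomial in u, s, p:
δQ/Q = √((δu/u)² + (2·δs/s)² + (-2·δp/p)²) = √(0.00481 + 0.000627 + 0.0382) = 0.209
Q = 1.69, so δQ = 0.209 × 1.69 = 0.352.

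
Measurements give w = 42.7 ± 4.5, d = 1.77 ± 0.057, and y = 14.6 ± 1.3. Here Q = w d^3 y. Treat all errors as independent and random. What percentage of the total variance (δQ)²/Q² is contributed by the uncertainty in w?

(δQ/Q)² = (1·δw/w)² + (3·δd/d)² + (1·δy/y)²
  w term: (1×0.105)² = 0.0111
  d term: (3×0.0322)² = 0.00933
  y term: (1×0.0890)² = 0.00793
Total = 0.0284. Share from w = 0.0111/0.0284 = 0.392.

39.2%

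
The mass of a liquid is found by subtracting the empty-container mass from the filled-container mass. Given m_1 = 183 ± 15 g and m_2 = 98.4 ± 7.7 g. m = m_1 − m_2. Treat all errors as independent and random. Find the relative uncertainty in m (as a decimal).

For a sum/difference, combine absolute errors in quadrature:
  (δm_1)² = 225;  (δm_2)² = 59.3
δm = √(284) = 16.9 g
m = 84.6 g, so δm/m = 16.9/84.6 = 0.199.

0.199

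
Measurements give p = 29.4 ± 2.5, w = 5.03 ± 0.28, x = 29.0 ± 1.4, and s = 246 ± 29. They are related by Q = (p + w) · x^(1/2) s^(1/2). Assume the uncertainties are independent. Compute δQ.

Let u = p + w = 34.4. δu = √(δp² + δw²) = √(6.25 + 0.0784) = 2.52, so δu/u = 0.0731.
Q is then a monomial in u, x, s:
δQ/Q = √((δu/u)² + (½·δx/x)² + (½·δs/s)²) = √(0.00534 + 0.000583 + 0.00347) = 0.0969
Q = 2910, so δQ = 0.0969 × 2910 = 282.

282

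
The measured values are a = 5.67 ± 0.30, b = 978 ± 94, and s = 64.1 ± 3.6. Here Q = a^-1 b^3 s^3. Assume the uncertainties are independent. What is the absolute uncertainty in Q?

For a monomial Q ∝ a^-1, b^3, s^3, fractional errors add in quadrature:
  (-1·δa/a)² = (-1×0.0529)² = 0.00280;  (3·δb/b)² = (3×0.0961)² = 0.0831;  (3·δs/s)² = (3×0.0562)² = 0.0284
δQ/Q = √(0.114) = 0.338
Q = 4.35e+13, so δQ = 0.338 × 4.35e+13 = 1.47e+13.

1.47e+13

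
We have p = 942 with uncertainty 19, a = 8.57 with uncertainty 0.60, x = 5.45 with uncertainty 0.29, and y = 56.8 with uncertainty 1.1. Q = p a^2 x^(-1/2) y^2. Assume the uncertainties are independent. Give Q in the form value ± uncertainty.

Each factor contributes (exponent × relative error)² to (δQ/Q)²:
  (1·δp/p)² = (1×0.0202)² = 0.000407;  (2·δa/a)² = (2×0.0700)² = 0.0196;  (−½·δx/x)² = (-0.5×0.0532)² = 0.000708;  (2·δy/y)² = (2×0.0194)² = 0.00150
δQ/Q = √(0.0222) = 0.149
Q = 9.56e+07, so δQ = 0.149 × 9.56e+07 = 1.43e+07.

(9.56 ± 1.43) × 10^7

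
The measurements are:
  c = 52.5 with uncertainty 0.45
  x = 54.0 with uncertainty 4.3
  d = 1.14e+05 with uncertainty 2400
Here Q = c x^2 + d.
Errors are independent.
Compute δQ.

Let p = c·x^2 = 1.53e+05. δp/p = √((1·δc/c)² + (2·δx/x)²) = √(7.35e-05 + 0.0254) = 0.159, so δp = 24400.
Q = p + d: δQ = √(δp² + δd²) = √(5.96e+08 + 5.76e+06) = 24500

24500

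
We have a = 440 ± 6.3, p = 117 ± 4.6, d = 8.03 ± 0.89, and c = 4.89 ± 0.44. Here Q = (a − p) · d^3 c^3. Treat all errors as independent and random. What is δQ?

8.39e+06

Let u = a − p = 323. δu = √(δa² + δp²) = √(39.7 + 21.2) = 7.80, so δu/u = 0.0242.
Q is then a monomial in u, d, c:
δQ/Q = √((δu/u)² + (3·δd/d)² + (3·δc/c)²) = √(0.000583 + 0.111 + 0.0729) = 0.429
Q = 1.96e+07, so δQ = 0.429 × 1.96e+07 = 8.39e+06.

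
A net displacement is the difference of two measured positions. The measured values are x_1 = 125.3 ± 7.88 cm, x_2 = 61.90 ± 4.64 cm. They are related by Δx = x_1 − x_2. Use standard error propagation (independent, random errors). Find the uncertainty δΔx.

9.14 cm

For a sum/difference, combine absolute errors in quadrature:
  (δx_1)² = 62.1;  (δx_2)² = 21.5
δΔx = √(83.6) = 9.14 cm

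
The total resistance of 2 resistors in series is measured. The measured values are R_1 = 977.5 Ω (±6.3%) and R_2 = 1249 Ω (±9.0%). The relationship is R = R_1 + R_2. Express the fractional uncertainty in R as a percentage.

5.76%

Sums and differences: (δR)² = Σ (cᵢ δxᵢ)².
  (δR_1)² = 3790;  (δR_2)² = 12600
δR = √(16400) = 128 Ω
R = 2226 Ω, so δR/R = 128/2226 = 0.0576.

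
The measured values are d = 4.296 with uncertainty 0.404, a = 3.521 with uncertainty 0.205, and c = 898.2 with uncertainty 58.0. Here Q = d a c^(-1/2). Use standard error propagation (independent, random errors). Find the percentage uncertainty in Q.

Products/powers → add relative errors in quadrature, weighted by exponent:
  (1·δd/d)² = (1×0.0940)² = 0.00884;  (1·δa/a)² = (1×0.0582)² = 0.00339;  (−½·δc/c)² = (-0.5×0.0646)² = 0.00104
δQ/Q = √(0.0133) = 0.115

11.5%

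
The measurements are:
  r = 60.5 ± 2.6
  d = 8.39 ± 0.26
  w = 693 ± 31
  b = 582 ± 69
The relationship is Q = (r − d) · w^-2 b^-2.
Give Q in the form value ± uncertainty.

(3.20 ± 0.828) × 10^-10

Let u = r − d = 52.1. δu = √(δr² + δd²) = √(6.76 + 0.0676) = 2.61, so δu/u = 0.0501.
Q is then a monomial in u, w, b:
δQ/Q = √((δu/u)² + (-2·δw/w)² + (-2·δb/b)²) = √(0.00251 + 0.00800 + 0.0562) = 0.258
Q = 3.2e-10, so δQ = 0.258 × 3.2e-10 = 8.28e-11.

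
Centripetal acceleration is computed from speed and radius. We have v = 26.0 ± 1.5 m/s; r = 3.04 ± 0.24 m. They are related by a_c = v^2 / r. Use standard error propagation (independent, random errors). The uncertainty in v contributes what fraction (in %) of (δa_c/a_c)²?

(δa_c/a_c)² = (2·δv/v)² + (-1·δr/r)²
  v term: (2×0.0577)² = 0.0133
  r term: (-1×0.0789)² = 0.00623
Total = 0.0195. Share from v = 0.0133/0.0195 = 0.681.

68.1%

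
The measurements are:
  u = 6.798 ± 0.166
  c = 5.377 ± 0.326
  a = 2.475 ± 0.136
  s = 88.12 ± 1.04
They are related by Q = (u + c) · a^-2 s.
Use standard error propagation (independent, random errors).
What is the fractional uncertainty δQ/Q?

Let w = u + c = 12.18. δw = √(δu² + δc²) = √(0.0276 + 0.106) = 0.366, so δw/w = 0.0300.
Q is then a monomial in w, a, s:
δQ/Q = √((δw/w)² + (-2·δa/a)² + (1·δs/s)²) = √(0.000903 + 0.0121 + 0.000139) = 0.115

0.115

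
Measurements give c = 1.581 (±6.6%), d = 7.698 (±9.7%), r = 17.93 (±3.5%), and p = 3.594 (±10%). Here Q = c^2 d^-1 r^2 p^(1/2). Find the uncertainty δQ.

36.6

Since Q is a product/quotient, work with relative uncertainties:
  (2·δc/c)² = (2×0.0660)² = 0.0174;  (-1·δd/d)² = (-1×0.0970)² = 0.00941;  (2·δr/r)² = (2×0.0350)² = 0.00490;  (½·δp/p)² = (0.5×0.100)² = 0.00250
δQ/Q = √(0.0342) = 0.185
Q = 197.9, so δQ = 0.185 × 197.9 = 36.6.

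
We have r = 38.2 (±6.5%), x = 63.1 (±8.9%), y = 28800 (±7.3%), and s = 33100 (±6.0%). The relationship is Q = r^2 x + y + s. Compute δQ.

14800

Let p = r^2·x = 92100. δp/p = √((2·δr/r)² + (1·δx/x)²) = √(0.0169 + 0.00792) = 0.158, so δp = 14500.
Q = p + y + s: δQ = √(δp² + δy² + δs²) = √(2.1e+08 + 4.42e+06 + 3.94e+06) = 14800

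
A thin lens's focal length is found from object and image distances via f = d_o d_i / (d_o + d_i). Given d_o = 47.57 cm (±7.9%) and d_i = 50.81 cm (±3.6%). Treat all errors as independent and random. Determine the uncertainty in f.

∂f/∂d_o = (d_i/(d_o+d_i))² = 0.267;  ∂f/∂d_i = (d_o/(d_o+d_i))² = 0.234
δf = √((∂f/∂d_o · δd_o)² + (∂f/∂d_i · δd_i)²) = √(1.00 + 0.183) = 1.09 cm

1.09 cm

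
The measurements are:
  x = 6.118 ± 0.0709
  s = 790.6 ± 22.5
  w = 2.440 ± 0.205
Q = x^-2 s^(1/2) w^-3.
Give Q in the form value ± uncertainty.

0.05171 ± 0.0131

For a monomial Q ∝ x^-2, s^(1/2), w^-3, fractional errors add in quadrature:
  (-2·δx/x)² = (-2×0.0116)² = 0.000537;  (½·δs/s)² = (0.5×0.0285)² = 0.000202;  (-3·δw/w)² = (-3×0.0840)² = 0.0635
δQ/Q = √(0.0643) = 0.254
Q = 0.05171, so δQ = 0.254 × 0.05171 = 0.0131.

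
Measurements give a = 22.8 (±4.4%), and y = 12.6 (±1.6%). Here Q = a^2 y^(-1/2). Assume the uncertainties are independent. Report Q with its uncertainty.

Relative error in a monomial: (δQ/Q)² = Σ (nᵢ · δxᵢ/xᵢ)².
  (2·δa/a)² = (2×0.0440)² = 0.00774;  (−½·δy/y)² = (-0.5×0.0160)² = 6.4e-05
δQ/Q = √(0.00781) = 0.0884
Q = 146, so δQ = 0.0884 × 146 = 12.9.

146 ± 12.9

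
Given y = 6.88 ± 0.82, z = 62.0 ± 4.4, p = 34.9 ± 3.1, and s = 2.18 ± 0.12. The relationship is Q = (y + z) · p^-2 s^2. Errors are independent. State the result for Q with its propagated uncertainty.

0.269 ± 0.0588

Let u = y + z = 68.9. δu = √(δy² + δz²) = √(0.672 + 19.4) = 4.48, so δu/u = 0.0650.
Q is then a monomial in u, p, s:
δQ/Q = √((δu/u)² + (-2·δp/p)² + (2·δs/s)²) = √(0.00422 + 0.0316 + 0.0121) = 0.219
Q = 0.269, so δQ = 0.219 × 0.269 = 0.0588.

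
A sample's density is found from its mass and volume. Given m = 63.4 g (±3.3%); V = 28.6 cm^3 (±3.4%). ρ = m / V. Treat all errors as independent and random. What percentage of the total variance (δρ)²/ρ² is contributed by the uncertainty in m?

(δρ/ρ)² = (1·δm/m)² + (-1·δV/V)²
  m term: (1×0.0330)² = 0.00109
  V term: (-1×0.0340)² = 0.00116
Total = 0.00225. Share from m = 0.00109/0.00225 = 0.485.

48.5%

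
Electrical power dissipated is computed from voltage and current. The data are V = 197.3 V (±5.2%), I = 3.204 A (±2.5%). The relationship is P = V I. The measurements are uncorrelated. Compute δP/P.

0.0577

P is a product of powers, so relative uncertainties combine in quadrature:
  (1·δV/V)² = (1×0.0520)² = 0.00270;  (1·δI/I)² = (1×0.0250)² = 0.000625
δP/P = √(0.00333) = 0.0577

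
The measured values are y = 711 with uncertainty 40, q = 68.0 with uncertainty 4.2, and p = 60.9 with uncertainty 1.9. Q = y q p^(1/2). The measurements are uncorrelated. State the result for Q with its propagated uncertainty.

(3.77 ± 0.321) × 10^5

For a monomial Q ∝ y, q, p^(1/2), fractional errors add in quadrature:
  (1·δy/y)² = (1×0.0563)² = 0.00317;  (1·δq/q)² = (1×0.0618)² = 0.00381;  (½·δp/p)² = (0.5×0.0312)² = 0.000243
δQ/Q = √(0.00722) = 0.0850
Q = 3.77e+05, so δQ = 0.0850 × 3.77e+05 = 32100.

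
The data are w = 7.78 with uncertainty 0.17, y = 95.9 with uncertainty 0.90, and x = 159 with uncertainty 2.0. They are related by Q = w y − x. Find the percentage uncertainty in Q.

Let p = w·y = 746. δp/p = √((1·δw/w)² + (1·δy/y)²) = √(0.000477 + 8.81e-05) = 0.0238, so δp = 17.7.
Q = p − x: δQ = √(δp² + δx²) = √(315 + 4.00) = 17.9
Q = 587, so δQ/Q = 17.9/587 = 0.0304.

3.04%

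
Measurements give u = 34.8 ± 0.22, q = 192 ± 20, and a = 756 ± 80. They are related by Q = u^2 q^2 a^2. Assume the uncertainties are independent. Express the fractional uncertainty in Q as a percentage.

For a monomial Q ∝ u^2, q^2, a^2, fractional errors add in quadrature:
  (2·δu/u)² = (2×0.00632)² = 0.000160;  (2·δq/q)² = (2×0.104)² = 0.0434;  (2·δa/a)² = (2×0.106)² = 0.0448
δQ/Q = √(0.0884) = 0.297

29.7%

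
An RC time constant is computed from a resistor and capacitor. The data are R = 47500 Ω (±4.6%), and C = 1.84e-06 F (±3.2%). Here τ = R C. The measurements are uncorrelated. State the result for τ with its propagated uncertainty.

0.0874 ± 0.00490 s

Relative error in a monomial: (δτ/τ)² = Σ (nᵢ · δxᵢ/xᵢ)².
  (1·δR/R)² = (1×0.0460)² = 0.00212;  (1·δC/C)² = (1×0.0320)² = 0.00102
δτ/τ = √(0.00314) = 0.0560
τ = 0.0874 s, so δτ = 0.0560 × 0.0874 = 0.00490 s.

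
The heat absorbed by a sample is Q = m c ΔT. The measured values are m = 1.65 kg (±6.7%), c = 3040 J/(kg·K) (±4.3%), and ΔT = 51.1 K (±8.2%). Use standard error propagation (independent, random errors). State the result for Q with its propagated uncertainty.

Products/powers → add relative errors in quadrature, weighted by exponent:
  (1·δm/m)² = (1×0.0670)² = 0.00449;  (1·δc/c)² = (1×0.0430)² = 0.00185;  (1·δΔT/ΔT)² = (1×0.0820)² = 0.00672
δQ/Q = √(0.0131) = 0.114
Q = 2.56e+05 J, so δQ = 0.114 × 2.56e+05 = 29300 J.

(2.56 ± 0.293) × 10^5 J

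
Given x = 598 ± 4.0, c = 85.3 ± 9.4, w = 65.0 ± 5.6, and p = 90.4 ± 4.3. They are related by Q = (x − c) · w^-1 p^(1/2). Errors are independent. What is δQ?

Let u = x − c = 513. δu = √(δx² + δc²) = √(16.0 + 88.4) = 10.2, so δu/u = 0.0199.
Q is then a monomial in u, w, p:
δQ/Q = √((δu/u)² + (-1·δw/w)² + (½·δp/p)²) = √(0.000397 + 0.00742 + 0.000566) = 0.0916
Q = 75.0, so δQ = 0.0916 × 75.0 = 6.87.

6.87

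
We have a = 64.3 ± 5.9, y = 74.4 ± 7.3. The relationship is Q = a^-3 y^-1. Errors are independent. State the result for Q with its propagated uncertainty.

Q is a product of powers, so relative uncertainties combine in quadrature:
  (-3·δa/a)² = (-3×0.0918)² = 0.0758;  (-1·δy/y)² = (-1×0.0981)² = 0.00963
δQ/Q = √(0.0854) = 0.292
Q = 5.06e-08, so δQ = 0.292 × 5.06e-08 = 1.48e-08.

(5.06 ± 1.48) × 10^-8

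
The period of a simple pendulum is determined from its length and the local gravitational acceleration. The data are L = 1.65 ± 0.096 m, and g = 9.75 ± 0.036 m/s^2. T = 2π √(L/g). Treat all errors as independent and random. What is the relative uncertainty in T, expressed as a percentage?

2.91%

For a monomial T ∝ L^(1/2), g^(-1/2), fractional errors add in quadrature:
  (½·δL/L)² = (0.5×0.0582)² = 0.000846;  (−½·δg/g)² = (-0.5×0.00369)² = 3.41e-06
δT/T = √(0.000850) = 0.0291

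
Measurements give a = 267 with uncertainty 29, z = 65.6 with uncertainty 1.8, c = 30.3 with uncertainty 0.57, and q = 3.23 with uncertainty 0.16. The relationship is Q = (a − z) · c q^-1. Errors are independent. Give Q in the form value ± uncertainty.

Let u = a − z = 201. δu = √(δa² + δz²) = √(841 + 3.24) = 29.1, so δu/u = 0.144.
Q is then a monomial in u, c, q:
δQ/Q = √((δu/u)² + (1·δc/c)² + (-1·δq/q)²) = √(0.0208 + 0.000354 + 0.00245) = 0.154
Q = 1890, so δQ = 0.154 × 1890 = 290.

1890 ± 290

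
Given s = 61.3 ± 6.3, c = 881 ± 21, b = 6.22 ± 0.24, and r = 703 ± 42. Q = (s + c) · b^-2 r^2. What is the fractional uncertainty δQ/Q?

0.144

Let u = s + c = 942. δu = √(δs² + δc²) = √(39.7 + 441) = 21.9, so δu/u = 0.0233.
Q is then a monomial in u, b, r:
δQ/Q = √((δu/u)² + (-2·δb/b)² + (2·δr/r)²) = √(0.000541 + 0.00596 + 0.0143) = 0.144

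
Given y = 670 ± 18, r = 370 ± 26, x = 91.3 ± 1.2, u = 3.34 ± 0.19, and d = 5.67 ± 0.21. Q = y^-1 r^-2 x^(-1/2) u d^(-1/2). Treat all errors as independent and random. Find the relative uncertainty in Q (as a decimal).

Products/powers → add relative errors in quadrature, weighted by exponent:
  (-1·δy/y)² = (-1×0.0269)² = 0.000722;  (-2·δr/r)² = (-2×0.0703)² = 0.0198;  (−½·δx/x)² = (-0.5×0.0131)² = 4.32e-05;  (1·δu/u)² = (1×0.0569)² = 0.00324;  (−½·δd/d)² = (-0.5×0.0370)² = 0.000343
δQ/Q = √(0.0241) = 0.155

0.155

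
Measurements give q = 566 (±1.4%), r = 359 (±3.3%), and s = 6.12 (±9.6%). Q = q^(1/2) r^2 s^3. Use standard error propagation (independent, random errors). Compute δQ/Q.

0.296

Each factor contributes (exponent × relative error)² to (δQ/Q)²:
  (½·δq/q)² = (0.5×0.0140)² = 4.9e-05;  (2·δr/r)² = (2×0.0330)² = 0.00436;  (3·δs/s)² = (3×0.0960)² = 0.0829
δQ/Q = √(0.0873) = 0.296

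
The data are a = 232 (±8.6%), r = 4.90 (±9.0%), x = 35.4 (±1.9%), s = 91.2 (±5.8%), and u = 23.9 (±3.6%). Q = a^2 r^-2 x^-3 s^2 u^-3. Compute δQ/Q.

0.301

Each factor contributes (exponent × relative error)² to (δQ/Q)²:
  (2·δa/a)² = (2×0.0860)² = 0.0296;  (-2·δr/r)² = (-2×0.0900)² = 0.0324;  (-3·δx/x)² = (-3×0.0190)² = 0.00325;  (2·δs/s)² = (2×0.0580)² = 0.0135;  (-3·δu/u)² = (-3×0.0360)² = 0.0117
δQ/Q = √(0.0904) = 0.301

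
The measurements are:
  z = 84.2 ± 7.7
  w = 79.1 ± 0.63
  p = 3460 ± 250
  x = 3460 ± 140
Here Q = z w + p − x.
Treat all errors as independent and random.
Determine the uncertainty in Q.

Let h = z·w = 6660. δh/h = √((1·δz/z)² + (1·δw/w)²) = √(0.00836 + 6.34e-05) = 0.0918, so δh = 611.
Q = h + p − x: δQ = √(δh² + δp² + δx²) = √(3.74e+05 + 62500 + 19600) = 675

675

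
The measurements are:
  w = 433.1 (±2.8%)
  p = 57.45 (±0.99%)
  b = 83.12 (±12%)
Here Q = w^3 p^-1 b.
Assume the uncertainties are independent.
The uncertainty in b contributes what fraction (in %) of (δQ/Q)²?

66.8%

(δQ/Q)² = (3·δw/w)² + (-1·δp/p)² + (1·δb/b)²
  w term: (3×0.0280)² = 0.00706
  p term: (-1×0.00990)² = 9.8e-05
  b term: (1×0.120)² = 0.0144
Total = 0.0216. Share from b = 0.0144/0.0216 = 0.668.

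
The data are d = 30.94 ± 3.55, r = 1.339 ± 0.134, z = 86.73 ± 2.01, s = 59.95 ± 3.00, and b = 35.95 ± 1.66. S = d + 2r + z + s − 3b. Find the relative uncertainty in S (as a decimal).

S is a linear combination, so absolute uncertainties add in quadrature:
  (δd)² = 12.6;  (2·δr)² = 0.0718;  (δz)² = 4.04;  (δs)² = 9.00;  (3·δb)² = 24.8
δS = √(50.5) = 7.11
S = 72.45, so δS/S = 7.11/72.45 = 0.0981.

0.0981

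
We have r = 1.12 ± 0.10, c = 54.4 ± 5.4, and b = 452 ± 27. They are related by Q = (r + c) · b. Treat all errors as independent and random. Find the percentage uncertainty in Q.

Let u = r + c = 55.5. δu = √(δr² + δc²) = √(0.0100 + 29.2) = 5.40, so δu/u = 0.0973.
Q is then a monomial in u, b:
δQ/Q = √((δu/u)² + (1·δb/b)²) = √(0.00946 + 0.00357) = 0.114

11.4%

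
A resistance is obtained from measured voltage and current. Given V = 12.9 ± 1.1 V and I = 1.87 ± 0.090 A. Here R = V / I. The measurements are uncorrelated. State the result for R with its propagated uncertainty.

Each factor contributes (exponent × relative error)² to (δR/R)²:
  (1·δV/V)² = (1×0.0853)² = 0.00727;  (-1·δI/I)² = (-1×0.0481)² = 0.00232
δR/R = √(0.00959) = 0.0979
R = 6.90 Ω, so δR = 0.0979 × 6.90 = 0.675 Ω.

6.90 ± 0.675 Ω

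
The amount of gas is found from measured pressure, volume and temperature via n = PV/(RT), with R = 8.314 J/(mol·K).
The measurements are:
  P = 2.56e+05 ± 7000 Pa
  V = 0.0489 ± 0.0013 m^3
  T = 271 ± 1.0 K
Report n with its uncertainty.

Each factor contributes (exponent × relative error)² to (δn/n)²:
  (1·δP/P)² = (1×0.0273)² = 0.000748;  (1·δV/V)² = (1×0.0266)² = 0.000707;  (-1·δT/T)² = (-1×0.00369)² = 1.36e-05
δn/n = √(0.00147) = 0.0383
n = 5.56 mol, so δn = 0.0383 × 5.56 = 0.213 mol.

5.56 ± 0.213 mol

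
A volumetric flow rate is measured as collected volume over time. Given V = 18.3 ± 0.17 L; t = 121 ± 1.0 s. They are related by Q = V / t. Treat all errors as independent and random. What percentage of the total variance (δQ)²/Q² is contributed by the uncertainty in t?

44.2%

(δQ/Q)² = (1·δV/V)² + (-1·δt/t)²
  V term: (1×0.00929)² = 8.63e-05
  t term: (-1×0.00826)² = 6.83e-05
Total = 0.000155. Share from t = 6.83e-05/0.000155 = 0.442.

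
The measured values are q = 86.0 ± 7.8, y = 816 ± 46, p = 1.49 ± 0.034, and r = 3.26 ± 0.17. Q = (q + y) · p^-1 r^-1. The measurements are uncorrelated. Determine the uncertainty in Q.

Let u = q + y = 902. δu = √(δq² + δy²) = √(60.8 + 2120) = 46.7, so δu/u = 0.0517.
Q is then a monomial in u, p, r:
δQ/Q = √((δu/u)² + (-1·δp/p)² + (-1·δr/r)²) = √(0.00268 + 0.000521 + 0.00272) = 0.0769
Q = 186, so δQ = 0.0769 × 186 = 14.3.

14.3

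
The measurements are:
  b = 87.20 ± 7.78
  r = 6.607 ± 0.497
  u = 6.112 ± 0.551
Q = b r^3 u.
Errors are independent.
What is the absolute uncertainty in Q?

Q is a product of powers, so relative uncertainties combine in quadrature:
  (1·δb/b)² = (1×0.0892)² = 0.00796;  (3·δr/r)² = (3×0.0752)² = 0.0509;  (1·δu/u)² = (1×0.0902)² = 0.00813
δQ/Q = √(0.0670) = 0.259
Q = 153700, so δQ = 0.259 × 153700 = 39800.

39800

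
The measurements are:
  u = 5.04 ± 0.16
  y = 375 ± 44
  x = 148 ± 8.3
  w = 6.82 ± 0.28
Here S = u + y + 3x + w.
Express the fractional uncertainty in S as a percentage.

6.09%

For a sum/difference, combine absolute errors in quadrature:
  (δu)² = 0.0256;  (δy)² = 1940;  (3·δx)² = 620;  (δw)² = 0.0784
δS = √(2560) = 50.6
S = 831, so δS/S = 50.6/831 = 0.0609.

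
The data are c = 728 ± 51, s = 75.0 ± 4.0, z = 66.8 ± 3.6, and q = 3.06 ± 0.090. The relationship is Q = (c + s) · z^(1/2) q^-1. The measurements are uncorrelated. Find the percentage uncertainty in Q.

Let u = c + s = 803. δu = √(δc² + δs²) = √(2600 + 16.0) = 51.2, so δu/u = 0.0637.
Q is then a monomial in u, z, q:
δQ/Q = √((δu/u)² + (½·δz/z)² + (-1·δq/q)²) = √(0.00406 + 0.000726 + 0.000865) = 0.0752

7.52%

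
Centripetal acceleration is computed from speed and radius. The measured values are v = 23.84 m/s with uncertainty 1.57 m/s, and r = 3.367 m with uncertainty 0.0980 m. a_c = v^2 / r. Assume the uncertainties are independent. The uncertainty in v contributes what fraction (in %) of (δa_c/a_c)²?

(δa_c/a_c)² = (2·δv/v)² + (-1·δr/r)²
  v term: (2×0.0659)² = 0.0173
  r term: (-1×0.0291)² = 0.000847
Total = 0.0182. Share from v = 0.0173/0.0182 = 0.953.

95.3%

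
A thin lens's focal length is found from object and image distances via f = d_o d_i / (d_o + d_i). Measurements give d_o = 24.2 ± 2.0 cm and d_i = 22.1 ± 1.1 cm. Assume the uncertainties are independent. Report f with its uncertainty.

∂f/∂d_o = (d_i/(d_o+d_i))² = 0.228;  ∂f/∂d_i = (d_o/(d_o+d_i))² = 0.273
δf = √((∂f/∂d_o · δd_o)² + (∂f/∂d_i · δd_i)²) = √(0.208 + 0.0903) = 0.546 cm
f = 11.6 cm.

11.6 ± 0.546 cm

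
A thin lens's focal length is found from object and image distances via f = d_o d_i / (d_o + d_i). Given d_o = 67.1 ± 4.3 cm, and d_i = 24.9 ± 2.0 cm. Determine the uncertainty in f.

∂f/∂d_o = (d_i/(d_o+d_i))² = 0.0733;  ∂f/∂d_i = (d_o/(d_o+d_i))² = 0.532
δf = √((∂f/∂d_o · δd_o)² + (∂f/∂d_i · δd_i)²) = √(0.0992 + 1.13) = 1.11 cm

1.11 cm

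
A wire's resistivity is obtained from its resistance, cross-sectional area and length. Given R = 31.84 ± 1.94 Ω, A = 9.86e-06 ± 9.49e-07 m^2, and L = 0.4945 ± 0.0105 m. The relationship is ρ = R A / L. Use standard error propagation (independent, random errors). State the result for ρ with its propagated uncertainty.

Relative error in a monomial: (δρ/ρ)² = Σ (nᵢ · δxᵢ/xᵢ)².
  (1·δR/R)² = (1×0.0609)² = 0.00371;  (1·δA/A)² = (1×0.0962)² = 0.00926;  (-1·δL/L)² = (-1×0.0212)² = 0.000451
δρ/ρ = √(0.0134) = 0.116
ρ = 0.0006349 Ω·m, so δρ = 0.116 × 0.0006349 = 7.36e-05 Ω·m.

(6.349 ± 0.736) × 10^-4 Ω·m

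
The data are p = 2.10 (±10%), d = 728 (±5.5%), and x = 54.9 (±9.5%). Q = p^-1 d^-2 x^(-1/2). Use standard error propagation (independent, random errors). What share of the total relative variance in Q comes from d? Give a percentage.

(δQ/Q)² = (-1·δp/p)² + (-2·δd/d)² + (−½·δx/x)²
  p term: (-1×0.100)² = 0.0100
  d term: (-2×0.0550)² = 0.0121
  x term: (-0.5×0.0950)² = 0.00226
Total = 0.0244. Share from d = 0.0121/0.0244 = 0.497.

49.7%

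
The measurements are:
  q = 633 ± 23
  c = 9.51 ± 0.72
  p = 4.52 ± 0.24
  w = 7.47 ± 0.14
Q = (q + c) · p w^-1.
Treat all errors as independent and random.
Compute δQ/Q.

0.0667

Let u = q + c = 643. δu = √(δq² + δc²) = √(529 + 0.518) = 23.0, so δu/u = 0.0358.
Q is then a monomial in u, p, w:
δQ/Q = √((δu/u)² + (1·δp/p)² + (-1·δw/w)²) = √(0.00128 + 0.00282 + 0.000351) = 0.0667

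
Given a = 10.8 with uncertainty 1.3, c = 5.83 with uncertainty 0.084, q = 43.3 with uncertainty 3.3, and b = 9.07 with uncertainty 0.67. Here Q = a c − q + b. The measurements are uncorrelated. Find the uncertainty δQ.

Let p = a·c = 63.0. δp/p = √((1·δa/a)² + (1·δc/c)²) = √(0.0145 + 0.000208) = 0.121, so δp = 7.63.
Q = p − q + b: δQ = √(δp² + δq² + δb²) = √(58.3 + 10.9 + 0.449) = 8.34

8.34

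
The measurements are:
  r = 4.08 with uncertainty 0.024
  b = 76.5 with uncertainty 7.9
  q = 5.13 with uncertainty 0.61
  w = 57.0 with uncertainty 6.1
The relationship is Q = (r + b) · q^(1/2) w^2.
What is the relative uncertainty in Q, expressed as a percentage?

24.3%

Let u = r + b = 80.6. δu = √(δr² + δb²) = √(0.000576 + 62.4) = 7.90, so δu/u = 0.0980.
Q is then a monomial in u, q, w:
δQ/Q = √((δu/u)² + (½·δq/q)² + (2·δw/w)²) = √(0.00961 + 0.00353 + 0.0458) = 0.243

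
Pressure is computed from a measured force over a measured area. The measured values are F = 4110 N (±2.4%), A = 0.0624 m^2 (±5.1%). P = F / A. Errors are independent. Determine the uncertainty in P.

P is a product of powers, so relative uncertainties combine in quadrature:
  (1·δF/F)² = (1×0.0240)² = 0.000576;  (-1·δA/A)² = (-1×0.0510)² = 0.00260
δP/P = √(0.00318) = 0.0564
P = 65900 Pa, so δP = 0.0564 × 65900 = 3710 Pa.

3710 Pa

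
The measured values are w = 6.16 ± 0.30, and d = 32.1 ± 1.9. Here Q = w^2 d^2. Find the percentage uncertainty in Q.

Products/powers → add relative errors in quadrature, weighted by exponent:
  (2·δw/w)² = (2×0.0487)² = 0.00949;  (2·δd/d)² = (2×0.0592)² = 0.0140
δQ/Q = √(0.0235) = 0.153

15.3%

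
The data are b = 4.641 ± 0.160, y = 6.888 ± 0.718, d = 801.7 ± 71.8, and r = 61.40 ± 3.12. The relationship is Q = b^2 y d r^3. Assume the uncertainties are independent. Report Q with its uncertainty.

(2.753 ± 0.596) × 10^10

For a monomial Q ∝ b^2, y, d, r^3, fractional errors add in quadrature:
  (2·δb/b)² = (2×0.0345)² = 0.00475;  (1·δy/y)² = (1×0.104)² = 0.0109;  (1·δd/d)² = (1×0.0896)² = 0.00802;  (3·δr/r)² = (3×0.0508)² = 0.0232
δQ/Q = √(0.0469) = 0.217
Q = 2.753e+10, so δQ = 0.217 × 2.753e+10 = 5.96e+09.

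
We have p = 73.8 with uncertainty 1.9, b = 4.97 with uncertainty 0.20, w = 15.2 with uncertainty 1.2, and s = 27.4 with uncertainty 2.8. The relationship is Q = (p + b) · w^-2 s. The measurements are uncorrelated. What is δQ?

Let u = p + b = 78.8. δu = √(δp² + δb²) = √(3.61 + 0.0400) = 1.91, so δu/u = 0.0243.
Q is then a monomial in u, w, s:
δQ/Q = √((δu/u)² + (-2·δw/w)² + (1·δs/s)²) = √(0.000588 + 0.0249 + 0.0104) = 0.190
Q = 9.34, so δQ = 0.190 × 9.34 = 1.77.

1.77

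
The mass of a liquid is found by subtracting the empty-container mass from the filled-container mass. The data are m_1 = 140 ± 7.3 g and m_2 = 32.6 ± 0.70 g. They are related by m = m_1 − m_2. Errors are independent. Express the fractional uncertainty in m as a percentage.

6.83%

m is a linear combination, so absolute uncertainties add in quadrature:
  (δm_1)² = 53.3;  (δm_2)² = 0.490
δm = √(53.8) = 7.33 g
m = 107 g, so δm/m = 7.33/107 = 0.0683.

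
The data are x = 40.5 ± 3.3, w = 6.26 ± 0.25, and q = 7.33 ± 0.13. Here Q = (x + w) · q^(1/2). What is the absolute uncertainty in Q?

Let u = x + w = 46.8. δu = √(δx² + δw²) = √(10.9 + 0.0625) = 3.31, so δu/u = 0.0708.
Q is then a monomial in u, q:
δQ/Q = √((δu/u)² + (½·δq/q)²) = √(0.00501 + 7.86e-05) = 0.0713
Q = 127, so δQ = 0.0713 × 127 = 9.03.

9.03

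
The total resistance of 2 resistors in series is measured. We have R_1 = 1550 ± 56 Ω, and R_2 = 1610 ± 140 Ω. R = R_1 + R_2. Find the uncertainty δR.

151 Ω

Sums and differences: (δR)² = Σ (cᵢ δxᵢ)².
  (δR_1)² = 3140;  (δR_2)² = 19600
δR = √(22700) = 151 Ω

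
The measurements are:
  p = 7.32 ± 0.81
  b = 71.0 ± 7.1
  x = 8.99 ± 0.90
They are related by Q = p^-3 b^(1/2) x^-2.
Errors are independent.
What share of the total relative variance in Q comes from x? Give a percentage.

(δQ/Q)² = (-3·δp/p)² + (½·δb/b)² + (-2·δx/x)²
  p term: (-3×0.111)² = 0.110
  b term: (0.5×0.100)² = 0.00250
  x term: (-2×0.100)² = 0.0401
Total = 0.153. Share from x = 0.0401/0.153 = 0.262.

26.2%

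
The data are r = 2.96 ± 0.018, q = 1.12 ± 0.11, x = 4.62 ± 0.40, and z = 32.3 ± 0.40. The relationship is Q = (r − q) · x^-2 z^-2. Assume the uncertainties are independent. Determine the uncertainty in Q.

Let u = r − q = 1.84. δu = √(δr² + δq²) = √(0.000324 + 0.0121) = 0.111, so δu/u = 0.0606.
Q is then a monomial in u, x, z:
δQ/Q = √((δu/u)² + (-2·δx/x)² + (-2·δz/z)²) = √(0.00367 + 0.0300 + 0.000613) = 0.185
Q = 8.26e-05, so δQ = 0.185 × 8.26e-05 = 1.53e-05.

1.53e-05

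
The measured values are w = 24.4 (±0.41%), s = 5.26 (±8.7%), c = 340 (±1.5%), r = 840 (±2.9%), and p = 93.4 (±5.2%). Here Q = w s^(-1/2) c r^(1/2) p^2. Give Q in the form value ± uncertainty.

Each factor contributes (exponent × relative error)² to (δQ/Q)²:
  (1·δw/w)² = (1×0.00410)² = 1.68e-05;  (−½·δs/s)² = (-0.5×0.0870)² = 0.00189;  (1·δc/c)² = (1×0.0150)² = 0.000225;  (½·δr/r)² = (0.5×0.0290)² = 0.000210;  (2·δp/p)² = (2×0.0520)² = 0.0108
δQ/Q = √(0.0132) = 0.115
Q = 9.15e+08, so δQ = 0.115 × 9.15e+08 = 1.05e+08.

(9.15 ± 1.05) × 10^8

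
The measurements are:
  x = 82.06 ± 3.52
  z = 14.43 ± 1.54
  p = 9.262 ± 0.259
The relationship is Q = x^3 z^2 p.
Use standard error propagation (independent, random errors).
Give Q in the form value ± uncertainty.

(1.066 ± 0.267) × 10^9

Each factor contributes (exponent × relative error)² to (δQ/Q)²:
  (3·δx/x)² = (3×0.0429)² = 0.0166;  (2·δz/z)² = (2×0.107)² = 0.0456;  (1·δp/p)² = (1×0.0280)² = 0.000782
δQ/Q = √(0.0629) = 0.251
Q = 1.066e+09, so δQ = 0.251 × 1.066e+09 = 2.67e+08.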